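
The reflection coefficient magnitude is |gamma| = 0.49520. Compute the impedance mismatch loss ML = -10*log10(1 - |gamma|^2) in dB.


ML = -10 * log10(1 - 0.49520^2) = -10 * log10(0.75477696) = 1.222 dB

1.222 dB


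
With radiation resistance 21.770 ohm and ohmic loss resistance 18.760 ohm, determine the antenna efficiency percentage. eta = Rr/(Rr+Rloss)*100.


eta = 21.770 / (21.770 + 18.760) * 100 = 53.71%

53.71%


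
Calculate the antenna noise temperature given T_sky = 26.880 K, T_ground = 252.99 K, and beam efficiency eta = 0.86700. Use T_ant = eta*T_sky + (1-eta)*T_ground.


T_ant = 0.86700 * 26.880 + (1 - 0.86700) * 252.99 = 56.95 K

56.95 K


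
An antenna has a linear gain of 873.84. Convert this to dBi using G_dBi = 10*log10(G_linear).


G_dBi = 10 * log10(873.84) = 29.41 dBi

29.41 dBi


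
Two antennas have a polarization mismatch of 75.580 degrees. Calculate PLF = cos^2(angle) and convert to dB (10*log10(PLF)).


PLF_linear = cos^2(75.580 deg) = 0.06201493
PLF_dB = 10 * log10(0.06201493) = -12.08 dB

-12.08 dB


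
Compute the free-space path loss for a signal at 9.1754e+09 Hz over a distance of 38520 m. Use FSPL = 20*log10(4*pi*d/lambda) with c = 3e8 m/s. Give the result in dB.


lambda = c / f = 3.0000e+08 / 9.1754e+09 = 0.03269612 m
FSPL = 20 * log10(4*pi*38520/0.03269612) = 143.4 dB

143.4 dB


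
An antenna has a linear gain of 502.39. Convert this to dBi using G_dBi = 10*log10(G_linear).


G_dBi = 10 * log10(502.39) = 27.01 dBi

27.01 dBi


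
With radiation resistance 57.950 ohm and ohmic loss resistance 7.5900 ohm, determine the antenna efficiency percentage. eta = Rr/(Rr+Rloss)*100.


eta = 57.950 / (57.950 + 7.5900) * 100 = 88.42%

88.42%


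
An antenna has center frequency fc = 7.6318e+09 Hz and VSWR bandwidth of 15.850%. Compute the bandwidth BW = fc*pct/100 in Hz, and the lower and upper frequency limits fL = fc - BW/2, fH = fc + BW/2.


BW = 7.6318e+09 * 15.850/100 = 1.209640e+09 Hz
fL = 7.6318e+09 - 1.209640e+09/2 = 7.027e+09 Hz
fH = 7.6318e+09 + 1.209640e+09/2 = 8.237e+09 Hz

BW=1.210e+09 Hz, fL=7.027e+09 Hz, fH=8.237e+09 Hz


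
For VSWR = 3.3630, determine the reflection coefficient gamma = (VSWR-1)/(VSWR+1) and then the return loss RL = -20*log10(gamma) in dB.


gamma = (3.3630 - 1) / (3.3630 + 1) = 0.5415998
RL = -20 * log10(0.5415998) = 5.326 dB

5.326 dB


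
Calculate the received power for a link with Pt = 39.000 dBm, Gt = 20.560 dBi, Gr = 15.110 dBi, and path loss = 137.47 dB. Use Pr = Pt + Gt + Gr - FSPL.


Pr = 39.000 + 20.560 + 15.110 - 137.47 = -62.80 dBm

-62.80 dBm


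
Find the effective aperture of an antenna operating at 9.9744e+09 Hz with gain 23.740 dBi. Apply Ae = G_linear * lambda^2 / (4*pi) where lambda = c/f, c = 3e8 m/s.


lambda = c / f = 3.0000e+08 / 9.9744e+09 = 0.03007700 m
G_linear = 10^(23.740/10) = 236.5920
Ae = G_linear * lambda^2 / (4*pi) = 236.5920 * 0.03007700^2 / (4*pi) = 0.01703 m^2

0.01703 m^2


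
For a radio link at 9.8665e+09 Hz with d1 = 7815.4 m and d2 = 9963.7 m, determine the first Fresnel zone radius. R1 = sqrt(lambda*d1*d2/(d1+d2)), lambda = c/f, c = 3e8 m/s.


lambda = c / f = 3.0000e+08 / 9.8665e+09 = 0.03040592 m
R1 = sqrt(0.03040592 * 7815.4 * 9963.7 / (7815.4 + 9963.7)) = 11.54 m

11.54 m


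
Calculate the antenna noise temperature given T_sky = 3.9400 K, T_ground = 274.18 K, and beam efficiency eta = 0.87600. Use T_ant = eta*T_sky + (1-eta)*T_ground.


T_ant = 0.87600 * 3.9400 + (1 - 0.87600) * 274.18 = 37.45 K

37.45 K


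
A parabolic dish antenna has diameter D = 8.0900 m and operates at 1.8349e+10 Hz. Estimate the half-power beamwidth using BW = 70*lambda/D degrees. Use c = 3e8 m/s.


lambda = c / f = 3.0000e+08 / 1.8349e+10 = 0.01634966 m
BW = 70 * 0.01634966 / 8.0900 = 0.1415 deg

0.1415 deg


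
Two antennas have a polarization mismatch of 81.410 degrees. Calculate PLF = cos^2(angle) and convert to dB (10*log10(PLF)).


PLF_linear = cos^2(81.410 deg) = 0.02230924
PLF_dB = 10 * log10(0.02230924) = -16.52 dB

-16.52 dB


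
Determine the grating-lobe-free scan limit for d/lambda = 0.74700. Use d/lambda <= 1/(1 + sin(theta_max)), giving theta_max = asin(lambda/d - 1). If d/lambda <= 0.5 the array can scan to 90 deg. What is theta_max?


lambda/d - 1 = 1/0.74700 - 1 = 0.3386881
theta_max = asin(0.3386881) = 19.80 deg

19.80 deg


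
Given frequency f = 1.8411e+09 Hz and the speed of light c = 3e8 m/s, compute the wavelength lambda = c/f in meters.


lambda = c / f = 3.0000e+08 / 1.8411e+09 = 0.1629 m

0.1629 m


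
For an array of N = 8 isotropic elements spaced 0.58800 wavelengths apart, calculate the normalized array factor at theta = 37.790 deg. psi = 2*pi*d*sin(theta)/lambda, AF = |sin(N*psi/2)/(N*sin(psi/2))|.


psi = 2*pi*0.58800*sin(37.790 deg) = 2.263884 rad
AF = |sin(8*2.263884/2) / (8*sin(2.263884/2))| = 0.04984

0.04984


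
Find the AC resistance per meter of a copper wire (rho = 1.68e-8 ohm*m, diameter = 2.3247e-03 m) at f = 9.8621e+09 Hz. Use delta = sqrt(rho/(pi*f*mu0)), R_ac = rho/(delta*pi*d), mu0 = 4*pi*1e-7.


delta = sqrt(1.68e-8 / (pi * 9.8621e+09 * 4*pi*1e-7)) = 6.568861e-07 m
R_ac = 1.68e-8 / (6.568861e-07 * pi * 2.3247e-03) = 3.502 ohm/m

3.502 ohm/m


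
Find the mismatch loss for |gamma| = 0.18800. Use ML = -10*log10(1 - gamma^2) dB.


ML = -10 * log10(1 - 0.18800^2) = -10 * log10(0.964656) = 0.1563 dB

0.1563 dB


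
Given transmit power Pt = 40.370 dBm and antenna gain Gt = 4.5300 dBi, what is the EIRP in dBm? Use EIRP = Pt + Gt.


EIRP = Pt + Gt = 40.370 + 4.5300 = 44.90 dBm

44.90 dBm


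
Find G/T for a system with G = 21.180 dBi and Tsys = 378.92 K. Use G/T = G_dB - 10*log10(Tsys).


G/T = 21.180 - 10*log10(378.92) = 21.180 - 25.78548 = -4.605 dB/K

-4.605 dB/K


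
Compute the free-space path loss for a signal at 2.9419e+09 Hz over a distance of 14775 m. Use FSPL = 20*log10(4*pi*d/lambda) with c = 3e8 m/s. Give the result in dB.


lambda = c / f = 3.0000e+08 / 2.9419e+09 = 0.1019749 m
FSPL = 20 * log10(4*pi*14775/0.1019749) = 125.2 dB

125.2 dB


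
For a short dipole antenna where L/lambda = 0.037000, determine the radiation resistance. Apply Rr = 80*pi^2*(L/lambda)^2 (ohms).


Rr = 80 * pi^2 * (0.037000)^2 = 80 * 9.869604 * 1.369000e-03 = 1.081 ohm

1.081 ohm


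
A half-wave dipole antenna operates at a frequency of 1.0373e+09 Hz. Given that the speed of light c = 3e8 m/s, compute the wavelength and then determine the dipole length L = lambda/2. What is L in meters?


lambda = c / f = 3.0000e+08 / 1.0373e+09 = 0.2892124 m
L = lambda / 2 = 0.2892124 / 2 = 0.1446 m

0.1446 m


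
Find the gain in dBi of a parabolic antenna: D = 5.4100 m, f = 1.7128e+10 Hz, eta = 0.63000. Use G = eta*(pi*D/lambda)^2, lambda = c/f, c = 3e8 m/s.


lambda = c / f = 3.0000e+08 / 1.7128e+10 = 0.01751518 m
G_linear = 0.63000 * (pi * 5.4100 / 0.01751518)^2 = 593206.1
G_dBi = 10 * log10(593206.1) = 57.73 dBi

57.73 dBi


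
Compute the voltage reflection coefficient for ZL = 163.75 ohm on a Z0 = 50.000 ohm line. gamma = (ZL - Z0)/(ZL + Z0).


gamma = (163.75 - 50.000) / (163.75 + 50.000) = 0.5322

0.5322


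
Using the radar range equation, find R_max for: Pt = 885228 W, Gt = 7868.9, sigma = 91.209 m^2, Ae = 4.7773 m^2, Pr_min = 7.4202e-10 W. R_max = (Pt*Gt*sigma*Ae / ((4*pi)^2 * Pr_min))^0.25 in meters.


R^4 = 885228*7868.9*91.209*4.7773 / ((4*pi)^2 * 7.4202e-10) = 2.590324e+19
R_max = 2.590324e+19^0.25 = 71341 m

71341 m


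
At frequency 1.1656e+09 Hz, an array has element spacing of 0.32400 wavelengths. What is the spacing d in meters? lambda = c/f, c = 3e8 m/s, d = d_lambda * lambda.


lambda = c / f = 3.0000e+08 / 1.1656e+09 = 0.2573782 m
d = 0.32400 * 0.2573782 = 0.08339 m

0.08339 m


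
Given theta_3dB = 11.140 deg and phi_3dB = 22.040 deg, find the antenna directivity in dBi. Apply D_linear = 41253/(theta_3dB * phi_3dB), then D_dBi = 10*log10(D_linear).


D_linear = 41253 / (11.140 * 22.040) = 168.0191
D_dBi = 10 * log10(168.0191) = 22.25 dBi

22.25 dBi


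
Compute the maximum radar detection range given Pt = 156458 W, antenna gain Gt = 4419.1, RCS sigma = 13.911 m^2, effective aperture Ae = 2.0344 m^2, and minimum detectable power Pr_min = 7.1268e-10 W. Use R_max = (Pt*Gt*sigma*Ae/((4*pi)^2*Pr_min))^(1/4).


R^4 = 156458*4419.1*13.911*2.0344 / ((4*pi)^2 * 7.1268e-10) = 1.738649e+17
R_max = 1.738649e+17^0.25 = 20420 m

20420 m


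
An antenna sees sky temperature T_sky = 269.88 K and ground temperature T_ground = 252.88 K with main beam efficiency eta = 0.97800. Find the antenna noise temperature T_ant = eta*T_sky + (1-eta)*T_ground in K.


T_ant = 0.97800 * 269.88 + (1 - 0.97800) * 252.88 = 269.5 K

269.5 K


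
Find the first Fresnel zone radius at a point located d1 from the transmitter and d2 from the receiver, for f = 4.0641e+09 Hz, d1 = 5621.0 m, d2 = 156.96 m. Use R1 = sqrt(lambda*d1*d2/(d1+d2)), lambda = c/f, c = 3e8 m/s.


lambda = c / f = 3.0000e+08 / 4.0641e+09 = 0.07381708 m
R1 = sqrt(0.07381708 * 5621.0 * 156.96 / (5621.0 + 156.96)) = 3.357 m

3.357 m


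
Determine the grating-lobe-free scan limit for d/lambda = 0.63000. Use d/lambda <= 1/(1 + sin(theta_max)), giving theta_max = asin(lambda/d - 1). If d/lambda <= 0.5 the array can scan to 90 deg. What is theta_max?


lambda/d - 1 = 1/0.63000 - 1 = 0.5873016
theta_max = asin(0.5873016) = 35.97 deg

35.97 deg


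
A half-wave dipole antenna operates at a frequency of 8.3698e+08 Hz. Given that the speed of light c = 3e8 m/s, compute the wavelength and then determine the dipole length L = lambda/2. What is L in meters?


lambda = c / f = 3.0000e+08 / 8.3698e+08 = 0.3584315 m
L = lambda / 2 = 0.3584315 / 2 = 0.1792 m

0.1792 m


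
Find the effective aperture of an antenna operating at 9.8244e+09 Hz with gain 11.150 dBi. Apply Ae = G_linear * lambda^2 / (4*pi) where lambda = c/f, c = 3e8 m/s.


lambda = c / f = 3.0000e+08 / 9.8244e+09 = 0.03053622 m
G_linear = 10^(11.150/10) = 13.03167
Ae = G_linear * lambda^2 / (4*pi) = 13.03167 * 0.03053622^2 / (4*pi) = 9.670e-04 m^2

9.670e-04 m^2


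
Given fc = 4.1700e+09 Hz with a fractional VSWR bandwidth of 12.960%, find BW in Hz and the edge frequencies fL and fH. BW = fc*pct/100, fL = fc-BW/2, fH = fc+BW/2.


BW = 4.1700e+09 * 12.960/100 = 5.404320e+08 Hz
fL = 4.1700e+09 - 5.404320e+08/2 = 3.900e+09 Hz
fH = 4.1700e+09 + 5.404320e+08/2 = 4.440e+09 Hz

BW=5.404e+08 Hz, fL=3.900e+09 Hz, fH=4.440e+09 Hz


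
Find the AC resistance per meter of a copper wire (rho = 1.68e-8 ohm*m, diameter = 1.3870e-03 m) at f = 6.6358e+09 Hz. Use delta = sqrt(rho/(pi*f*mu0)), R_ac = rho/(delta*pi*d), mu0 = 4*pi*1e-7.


delta = sqrt(1.68e-8 / (pi * 6.6358e+09 * 4*pi*1e-7)) = 8.008075e-07 m
R_ac = 1.68e-8 / (8.008075e-07 * pi * 1.3870e-03) = 4.815 ohm/m

4.815 ohm/m


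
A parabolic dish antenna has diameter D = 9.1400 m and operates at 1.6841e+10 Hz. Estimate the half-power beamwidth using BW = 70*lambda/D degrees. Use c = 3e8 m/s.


lambda = c / f = 3.0000e+08 / 1.6841e+10 = 0.01781367 m
BW = 70 * 0.01781367 / 9.1400 = 0.1364 deg

0.1364 deg


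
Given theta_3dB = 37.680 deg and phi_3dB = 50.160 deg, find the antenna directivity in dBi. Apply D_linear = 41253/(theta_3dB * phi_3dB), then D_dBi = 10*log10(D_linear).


D_linear = 41253 / (37.680 * 50.160) = 21.82665
D_dBi = 10 * log10(21.82665) = 13.39 dBi

13.39 dBi


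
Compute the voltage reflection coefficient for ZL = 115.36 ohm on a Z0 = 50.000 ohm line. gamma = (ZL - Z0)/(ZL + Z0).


gamma = (115.36 - 50.000) / (115.36 + 50.000) = 0.3953

0.3953


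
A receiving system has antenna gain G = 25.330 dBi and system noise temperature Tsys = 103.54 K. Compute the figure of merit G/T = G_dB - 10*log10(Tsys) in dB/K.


G/T = 25.330 - 10*log10(103.54) = 25.330 - 20.15108 = 5.179 dB/K

5.179 dB/K


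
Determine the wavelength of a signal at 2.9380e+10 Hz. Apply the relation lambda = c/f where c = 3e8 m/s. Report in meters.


lambda = c / f = 3.0000e+08 / 2.9380e+10 = 0.01021 m

0.01021 m


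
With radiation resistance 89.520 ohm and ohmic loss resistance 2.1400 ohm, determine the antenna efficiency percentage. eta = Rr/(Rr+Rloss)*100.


eta = 89.520 / (89.520 + 2.1400) * 100 = 97.67%

97.67%


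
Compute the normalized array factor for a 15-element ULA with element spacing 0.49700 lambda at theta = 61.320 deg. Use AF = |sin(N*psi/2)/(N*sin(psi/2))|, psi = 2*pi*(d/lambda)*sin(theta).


psi = 2*pi*0.49700*sin(61.320 deg) = 2.739625 rad
AF = |sin(15*2.739625/2) / (15*sin(2.739625/2))| = 0.06749

0.06749


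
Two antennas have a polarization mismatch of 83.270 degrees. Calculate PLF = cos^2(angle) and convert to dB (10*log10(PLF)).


PLF_linear = cos^2(83.270 deg) = 0.01373367
PLF_dB = 10 * log10(0.01373367) = -18.62 dB

-18.62 dB


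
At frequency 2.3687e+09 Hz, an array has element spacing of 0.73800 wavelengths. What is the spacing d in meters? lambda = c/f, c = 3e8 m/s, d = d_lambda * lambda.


lambda = c / f = 3.0000e+08 / 2.3687e+09 = 0.1266517 m
d = 0.73800 * 0.1266517 = 0.09347 m

0.09347 m


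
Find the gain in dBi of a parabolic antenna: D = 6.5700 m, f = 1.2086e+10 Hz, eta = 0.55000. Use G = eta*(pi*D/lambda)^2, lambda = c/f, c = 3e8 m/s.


lambda = c / f = 3.0000e+08 / 1.2086e+10 = 0.02482211 m
G_linear = 0.55000 * (pi * 6.5700 / 0.02482211)^2 = 380290.8
G_dBi = 10 * log10(380290.8) = 55.80 dBi

55.80 dBi


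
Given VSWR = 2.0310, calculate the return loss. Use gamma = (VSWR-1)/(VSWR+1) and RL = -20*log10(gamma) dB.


gamma = (2.0310 - 1) / (2.0310 + 1) = 0.3401518
RL = -20 * log10(0.3401518) = 9.367 dB

9.367 dB


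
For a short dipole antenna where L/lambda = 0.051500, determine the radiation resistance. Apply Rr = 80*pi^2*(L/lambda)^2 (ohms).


Rr = 80 * pi^2 * (0.051500)^2 = 80 * 9.869604 * 2.652250e-03 = 2.094 ohm

2.094 ohm


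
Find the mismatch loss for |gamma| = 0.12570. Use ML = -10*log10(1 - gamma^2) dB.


ML = -10 * log10(1 - 0.12570^2) = -10 * log10(0.98419951) = 0.06917 dB

0.06917 dB


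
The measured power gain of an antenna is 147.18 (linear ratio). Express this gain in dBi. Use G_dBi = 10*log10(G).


G_dBi = 10 * log10(147.18) = 21.68 dBi

21.68 dBi


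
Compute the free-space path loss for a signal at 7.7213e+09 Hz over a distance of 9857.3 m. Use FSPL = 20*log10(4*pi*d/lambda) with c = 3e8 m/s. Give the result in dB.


lambda = c / f = 3.0000e+08 / 7.7213e+09 = 0.03885356 m
FSPL = 20 * log10(4*pi*9857.3/0.03885356) = 130.1 dB

130.1 dB


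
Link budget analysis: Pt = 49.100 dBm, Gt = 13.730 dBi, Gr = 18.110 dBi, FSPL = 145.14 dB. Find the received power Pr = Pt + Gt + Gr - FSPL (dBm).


Pr = 49.100 + 13.730 + 18.110 - 145.14 = -64.20 dBm

-64.20 dBm


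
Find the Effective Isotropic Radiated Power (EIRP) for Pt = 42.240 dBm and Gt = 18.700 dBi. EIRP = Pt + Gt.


EIRP = Pt + Gt = 42.240 + 18.700 = 60.94 dBm

60.94 dBm


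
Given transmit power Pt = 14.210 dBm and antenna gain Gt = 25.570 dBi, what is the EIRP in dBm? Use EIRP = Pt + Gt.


EIRP = Pt + Gt = 14.210 + 25.570 = 39.78 dBm

39.78 dBm


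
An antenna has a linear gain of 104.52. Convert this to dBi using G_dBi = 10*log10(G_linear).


G_dBi = 10 * log10(104.52) = 20.19 dBi

20.19 dBi


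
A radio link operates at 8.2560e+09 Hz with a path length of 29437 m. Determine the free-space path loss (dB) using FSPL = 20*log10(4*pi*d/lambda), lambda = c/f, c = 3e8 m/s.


lambda = c / f = 3.0000e+08 / 8.2560e+09 = 0.03633721 m
FSPL = 20 * log10(4*pi*29437/0.03633721) = 140.2 dB

140.2 dB


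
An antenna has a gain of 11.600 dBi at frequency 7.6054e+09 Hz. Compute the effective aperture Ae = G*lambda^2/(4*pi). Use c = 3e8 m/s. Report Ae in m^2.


lambda = c / f = 3.0000e+08 / 7.6054e+09 = 0.03944566 m
G_linear = 10^(11.600/10) = 14.45440
Ae = G_linear * lambda^2 / (4*pi) = 14.45440 * 0.03944566^2 / (4*pi) = 1.790e-03 m^2

1.790e-03 m^2


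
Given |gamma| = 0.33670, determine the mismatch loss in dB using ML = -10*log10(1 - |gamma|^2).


ML = -10 * log10(1 - 0.33670^2) = -10 * log10(0.88663311) = 0.5226 dB

0.5226 dB


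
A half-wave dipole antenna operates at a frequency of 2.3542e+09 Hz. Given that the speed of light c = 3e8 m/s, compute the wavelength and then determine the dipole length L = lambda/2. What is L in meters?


lambda = c / f = 3.0000e+08 / 2.3542e+09 = 0.1274318 m
L = lambda / 2 = 0.1274318 / 2 = 0.06372 m

0.06372 m


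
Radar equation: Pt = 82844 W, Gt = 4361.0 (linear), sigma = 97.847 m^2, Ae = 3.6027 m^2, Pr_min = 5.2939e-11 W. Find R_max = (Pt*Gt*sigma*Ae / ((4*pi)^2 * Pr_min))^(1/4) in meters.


R^4 = 82844*4361.0*97.847*3.6027 / ((4*pi)^2 * 5.2939e-11) = 1.523447e+19
R_max = 1.523447e+19^0.25 = 62475 m

62475 m


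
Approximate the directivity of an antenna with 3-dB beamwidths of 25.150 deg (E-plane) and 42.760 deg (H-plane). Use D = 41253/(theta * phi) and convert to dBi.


D_linear = 41253 / (25.150 * 42.760) = 38.36011
D_dBi = 10 * log10(38.36011) = 15.84 dBi

15.84 dBi


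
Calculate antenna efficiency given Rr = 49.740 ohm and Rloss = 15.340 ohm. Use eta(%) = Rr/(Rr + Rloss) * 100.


eta = 49.740 / (49.740 + 15.340) * 100 = 76.43%

76.43%


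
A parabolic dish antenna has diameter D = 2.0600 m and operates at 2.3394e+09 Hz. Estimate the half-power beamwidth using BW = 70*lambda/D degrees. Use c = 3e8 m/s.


lambda = c / f = 3.0000e+08 / 2.3394e+09 = 0.1282380 m
BW = 70 * 0.1282380 / 2.0600 = 4.358 deg

4.358 deg


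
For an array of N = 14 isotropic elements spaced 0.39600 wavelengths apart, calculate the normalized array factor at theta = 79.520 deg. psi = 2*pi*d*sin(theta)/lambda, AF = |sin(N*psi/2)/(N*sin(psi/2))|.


psi = 2*pi*0.39600*sin(79.520 deg) = 2.446635 rad
AF = |sin(14*2.446635/2) / (14*sin(2.446635/2))| = 0.07509

0.07509


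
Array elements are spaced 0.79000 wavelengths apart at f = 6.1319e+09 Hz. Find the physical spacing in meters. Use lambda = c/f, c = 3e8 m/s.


lambda = c / f = 3.0000e+08 / 6.1319e+09 = 0.04892448 m
d = 0.79000 * 0.04892448 = 0.03865 m

0.03865 m


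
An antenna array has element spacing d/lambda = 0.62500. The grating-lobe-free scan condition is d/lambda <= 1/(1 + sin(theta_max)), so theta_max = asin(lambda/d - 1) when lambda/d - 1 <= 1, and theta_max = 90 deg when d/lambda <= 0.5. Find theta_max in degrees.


lambda/d - 1 = 1/0.62500 - 1 = 0.6000000
theta_max = asin(0.6000000) = 36.87 deg

36.87 deg


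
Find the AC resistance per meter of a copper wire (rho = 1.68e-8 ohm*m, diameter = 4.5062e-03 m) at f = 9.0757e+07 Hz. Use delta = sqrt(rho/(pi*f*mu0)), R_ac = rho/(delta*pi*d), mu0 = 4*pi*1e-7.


delta = sqrt(1.68e-8 / (pi * 9.0757e+07 * 4*pi*1e-7)) = 6.847542e-06 m
R_ac = 1.68e-8 / (6.847542e-06 * pi * 4.5062e-03) = 0.1733 ohm/m

0.1733 ohm/m


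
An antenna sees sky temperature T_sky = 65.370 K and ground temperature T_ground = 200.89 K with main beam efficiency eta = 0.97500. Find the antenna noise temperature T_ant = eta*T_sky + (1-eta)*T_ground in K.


T_ant = 0.97500 * 65.370 + (1 - 0.97500) * 200.89 = 68.76 K

68.76 K


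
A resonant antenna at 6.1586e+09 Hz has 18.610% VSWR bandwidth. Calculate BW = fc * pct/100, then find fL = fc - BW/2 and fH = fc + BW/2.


BW = 6.1586e+09 * 18.610/100 = 1.146115e+09 Hz
fL = 6.1586e+09 - 1.146115e+09/2 = 5.586e+09 Hz
fH = 6.1586e+09 + 1.146115e+09/2 = 6.732e+09 Hz

BW=1.146e+09 Hz, fL=5.586e+09 Hz, fH=6.732e+09 Hz


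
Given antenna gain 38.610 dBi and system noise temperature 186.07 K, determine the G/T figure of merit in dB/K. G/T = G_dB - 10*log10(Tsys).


G/T = 38.610 - 10*log10(186.07) = 38.610 - 22.69676 = 15.91 dB/K

15.91 dB/K


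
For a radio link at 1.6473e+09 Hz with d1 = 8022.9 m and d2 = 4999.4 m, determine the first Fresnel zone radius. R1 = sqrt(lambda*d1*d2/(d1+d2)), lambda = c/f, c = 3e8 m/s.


lambda = c / f = 3.0000e+08 / 1.6473e+09 = 0.1821162 m
R1 = sqrt(0.1821162 * 8022.9 * 4999.4 / (8022.9 + 4999.4)) = 23.68 m

23.68 m


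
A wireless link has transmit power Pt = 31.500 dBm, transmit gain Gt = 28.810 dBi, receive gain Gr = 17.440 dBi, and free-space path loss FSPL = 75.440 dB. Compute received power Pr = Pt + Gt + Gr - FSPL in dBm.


Pr = 31.500 + 28.810 + 17.440 - 75.440 = 2.31 dBm

2.31 dBm


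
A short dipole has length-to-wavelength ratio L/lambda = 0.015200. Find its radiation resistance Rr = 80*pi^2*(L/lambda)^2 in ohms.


Rr = 80 * pi^2 * (0.015200)^2 = 80 * 9.869604 * 2.310400e-04 = 0.1824 ohm

0.1824 ohm


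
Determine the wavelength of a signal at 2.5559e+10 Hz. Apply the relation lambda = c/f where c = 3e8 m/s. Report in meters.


lambda = c / f = 3.0000e+08 / 2.5559e+10 = 0.01174 m

0.01174 m


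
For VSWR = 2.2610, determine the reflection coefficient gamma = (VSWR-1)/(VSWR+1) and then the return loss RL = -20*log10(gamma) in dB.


gamma = (2.2610 - 1) / (2.2610 + 1) = 0.3866912
RL = -20 * log10(0.3866912) = 8.253 dB

8.253 dB


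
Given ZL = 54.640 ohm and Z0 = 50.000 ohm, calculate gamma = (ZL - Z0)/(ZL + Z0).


gamma = (54.640 - 50.000) / (54.640 + 50.000) = 0.04434

0.04434


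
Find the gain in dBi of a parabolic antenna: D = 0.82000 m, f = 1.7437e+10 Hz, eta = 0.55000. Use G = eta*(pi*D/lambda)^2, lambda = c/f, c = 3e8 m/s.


lambda = c / f = 3.0000e+08 / 1.7437e+10 = 0.01720479 m
G_linear = 0.55000 * (pi * 0.82000 / 0.01720479)^2 = 12330.80
G_dBi = 10 * log10(12330.80) = 40.91 dBi

40.91 dBi


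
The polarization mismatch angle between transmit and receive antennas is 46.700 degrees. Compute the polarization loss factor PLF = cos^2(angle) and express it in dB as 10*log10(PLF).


PLF_linear = cos^2(46.700 deg) = 0.4703468
PLF_dB = 10 * log10(0.4703468) = -3.276 dB

-3.276 dB


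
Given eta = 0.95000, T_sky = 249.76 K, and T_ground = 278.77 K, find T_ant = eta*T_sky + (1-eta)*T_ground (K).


T_ant = 0.95000 * 249.76 + (1 - 0.95000) * 278.77 = 251.2 K

251.2 K


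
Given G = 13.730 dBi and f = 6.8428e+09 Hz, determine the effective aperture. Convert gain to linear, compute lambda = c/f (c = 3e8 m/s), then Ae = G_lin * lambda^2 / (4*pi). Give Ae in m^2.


lambda = c / f = 3.0000e+08 / 6.8428e+09 = 0.04384170 m
G_linear = 10^(13.730/10) = 23.60478
Ae = G_linear * lambda^2 / (4*pi) = 23.60478 * 0.04384170^2 / (4*pi) = 3.610e-03 m^2

3.610e-03 m^2


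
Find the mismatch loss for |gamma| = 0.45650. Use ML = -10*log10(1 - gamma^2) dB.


ML = -10 * log10(1 - 0.45650^2) = -10 * log10(0.79160775) = 1.015 dB

1.015 dB


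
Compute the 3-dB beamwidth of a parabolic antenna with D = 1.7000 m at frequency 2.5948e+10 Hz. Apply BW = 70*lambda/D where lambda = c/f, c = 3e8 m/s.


lambda = c / f = 3.0000e+08 / 2.5948e+10 = 0.01156158 m
BW = 70 * 0.01156158 / 1.7000 = 0.4761 deg

0.4761 deg


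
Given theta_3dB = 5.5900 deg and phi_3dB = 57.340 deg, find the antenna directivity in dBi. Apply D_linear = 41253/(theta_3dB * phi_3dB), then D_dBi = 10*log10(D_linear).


D_linear = 41253 / (5.5900 * 57.340) = 128.7022
D_dBi = 10 * log10(128.7022) = 21.10 dBi

21.10 dBi


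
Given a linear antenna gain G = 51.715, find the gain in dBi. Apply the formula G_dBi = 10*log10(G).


G_dBi = 10 * log10(51.715) = 17.14 dBi

17.14 dBi


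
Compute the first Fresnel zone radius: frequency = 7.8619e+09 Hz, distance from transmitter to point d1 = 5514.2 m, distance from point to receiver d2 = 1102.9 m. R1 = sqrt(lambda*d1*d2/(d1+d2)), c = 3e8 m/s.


lambda = c / f = 3.0000e+08 / 7.8619e+09 = 0.03815871 m
R1 = sqrt(0.03815871 * 5514.2 * 1102.9 / (5514.2 + 1102.9)) = 5.922 m

5.922 m


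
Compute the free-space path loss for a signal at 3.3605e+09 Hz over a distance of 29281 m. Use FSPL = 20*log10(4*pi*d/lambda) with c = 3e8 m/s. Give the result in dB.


lambda = c / f = 3.0000e+08 / 3.3605e+09 = 0.08927243 m
FSPL = 20 * log10(4*pi*29281/0.08927243) = 132.3 dB

132.3 dB


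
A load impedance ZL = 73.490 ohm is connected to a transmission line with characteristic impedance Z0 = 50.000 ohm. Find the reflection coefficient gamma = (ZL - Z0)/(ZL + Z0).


gamma = (73.490 - 50.000) / (73.490 + 50.000) = 0.1902

0.1902


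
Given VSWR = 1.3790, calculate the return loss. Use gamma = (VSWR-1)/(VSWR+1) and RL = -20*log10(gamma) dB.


gamma = (1.3790 - 1) / (1.3790 + 1) = 0.1593106
RL = -20 * log10(0.1593106) = 15.96 dB

15.96 dB


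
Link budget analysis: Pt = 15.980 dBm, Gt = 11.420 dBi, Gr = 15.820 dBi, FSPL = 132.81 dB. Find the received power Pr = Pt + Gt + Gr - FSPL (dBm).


Pr = 15.980 + 11.420 + 15.820 - 132.81 = -89.59 dBm

-89.59 dBm


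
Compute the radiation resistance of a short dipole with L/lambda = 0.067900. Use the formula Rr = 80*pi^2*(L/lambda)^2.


Rr = 80 * pi^2 * (0.067900)^2 = 80 * 9.869604 * 4.610410e-03 = 3.640 ohm

3.640 ohm


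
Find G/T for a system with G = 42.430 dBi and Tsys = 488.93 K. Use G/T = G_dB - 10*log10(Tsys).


G/T = 42.430 - 10*log10(488.93) = 42.430 - 26.89247 = 15.54 dB/K

15.54 dB/K


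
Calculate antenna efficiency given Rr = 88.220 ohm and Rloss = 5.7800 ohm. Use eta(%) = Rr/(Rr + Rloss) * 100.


eta = 88.220 / (88.220 + 5.7800) * 100 = 93.85%

93.85%


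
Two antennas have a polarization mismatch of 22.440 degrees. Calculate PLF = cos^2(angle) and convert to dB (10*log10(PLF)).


PLF_linear = cos^2(22.440 deg) = 0.8542931
PLF_dB = 10 * log10(0.8542931) = -0.6839 dB

-0.6839 dB


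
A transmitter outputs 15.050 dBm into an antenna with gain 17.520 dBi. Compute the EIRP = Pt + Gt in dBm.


EIRP = Pt + Gt = 15.050 + 17.520 = 32.57 dBm

32.57 dBm


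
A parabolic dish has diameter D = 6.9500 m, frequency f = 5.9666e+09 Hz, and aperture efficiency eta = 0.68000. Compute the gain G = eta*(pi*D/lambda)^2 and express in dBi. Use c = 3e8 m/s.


lambda = c / f = 3.0000e+08 / 5.9666e+09 = 0.05027989 m
G_linear = 0.68000 * (pi * 6.9500 / 0.05027989)^2 = 128230.0
G_dBi = 10 * log10(128230.0) = 51.08 dBi

51.08 dBi


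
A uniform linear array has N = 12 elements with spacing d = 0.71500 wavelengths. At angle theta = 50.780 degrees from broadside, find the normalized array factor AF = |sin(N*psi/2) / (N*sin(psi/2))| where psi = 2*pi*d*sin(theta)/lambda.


psi = 2*pi*0.71500*sin(50.780 deg) = 3.480429 rad
AF = |sin(12*3.480429/2) / (12*sin(3.480429/2))| = 0.07567

0.07567


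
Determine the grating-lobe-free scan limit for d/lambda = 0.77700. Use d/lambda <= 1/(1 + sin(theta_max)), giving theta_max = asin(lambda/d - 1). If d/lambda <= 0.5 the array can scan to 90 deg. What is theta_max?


lambda/d - 1 = 1/0.77700 - 1 = 0.2870013
theta_max = asin(0.2870013) = 16.68 deg

16.68 deg


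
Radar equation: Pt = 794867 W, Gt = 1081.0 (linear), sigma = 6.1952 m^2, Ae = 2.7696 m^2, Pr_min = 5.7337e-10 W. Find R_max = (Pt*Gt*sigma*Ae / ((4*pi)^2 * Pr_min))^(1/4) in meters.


R^4 = 794867*1081.0*6.1952*2.7696 / ((4*pi)^2 * 5.7337e-10) = 1.628313e+17
R_max = 1.628313e+17^0.25 = 20088 m

20088 m


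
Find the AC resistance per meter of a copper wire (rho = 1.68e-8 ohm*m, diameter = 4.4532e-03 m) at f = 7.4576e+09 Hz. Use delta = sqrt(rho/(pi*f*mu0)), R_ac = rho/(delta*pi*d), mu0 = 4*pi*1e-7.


delta = sqrt(1.68e-8 / (pi * 7.4576e+09 * 4*pi*1e-7)) = 7.553970e-07 m
R_ac = 1.68e-8 / (7.553970e-07 * pi * 4.4532e-03) = 1.590 ohm/m

1.590 ohm/m


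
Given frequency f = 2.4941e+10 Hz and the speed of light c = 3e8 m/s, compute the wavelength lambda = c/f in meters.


lambda = c / f = 3.0000e+08 / 2.4941e+10 = 0.01203 m

0.01203 m


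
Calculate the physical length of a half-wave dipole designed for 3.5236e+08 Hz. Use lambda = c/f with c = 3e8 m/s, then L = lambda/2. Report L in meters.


lambda = c / f = 3.0000e+08 / 3.5236e+08 = 0.8514020 m
L = lambda / 2 = 0.8514020 / 2 = 0.4257 m

0.4257 m


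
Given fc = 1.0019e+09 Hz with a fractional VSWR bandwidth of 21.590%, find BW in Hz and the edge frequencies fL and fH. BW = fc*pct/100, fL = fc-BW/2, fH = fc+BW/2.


BW = 1.0019e+09 * 21.590/100 = 2.163102e+08 Hz
fL = 1.0019e+09 - 2.163102e+08/2 = 8.937e+08 Hz
fH = 1.0019e+09 + 2.163102e+08/2 = 1.110e+09 Hz

BW=2.163e+08 Hz, fL=8.937e+08 Hz, fH=1.110e+09 Hz


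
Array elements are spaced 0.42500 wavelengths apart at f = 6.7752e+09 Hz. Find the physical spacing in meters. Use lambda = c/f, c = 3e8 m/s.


lambda = c / f = 3.0000e+08 / 6.7752e+09 = 0.04427914 m
d = 0.42500 * 0.04427914 = 0.01882 m

0.01882 m


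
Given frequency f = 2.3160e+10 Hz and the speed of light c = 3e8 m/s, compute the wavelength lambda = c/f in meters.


lambda = c / f = 3.0000e+08 / 2.3160e+10 = 0.01295 m

0.01295 m


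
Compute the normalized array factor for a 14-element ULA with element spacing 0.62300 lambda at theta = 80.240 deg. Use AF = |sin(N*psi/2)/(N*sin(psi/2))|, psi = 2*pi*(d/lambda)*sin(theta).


psi = 2*pi*0.62300*sin(80.240 deg) = 3.857769 rad
AF = |sin(14*3.857769/2) / (14*sin(3.857769/2))| = 0.07284

0.07284


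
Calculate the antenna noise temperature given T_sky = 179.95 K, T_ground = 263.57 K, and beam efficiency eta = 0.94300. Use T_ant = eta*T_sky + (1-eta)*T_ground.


T_ant = 0.94300 * 179.95 + (1 - 0.94300) * 263.57 = 184.7 K

184.7 K


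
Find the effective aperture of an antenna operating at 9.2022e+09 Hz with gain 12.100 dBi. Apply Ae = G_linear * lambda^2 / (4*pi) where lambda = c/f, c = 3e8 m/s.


lambda = c / f = 3.0000e+08 / 9.2022e+09 = 0.03260090 m
G_linear = 10^(12.100/10) = 16.21810
Ae = G_linear * lambda^2 / (4*pi) = 16.21810 * 0.03260090^2 / (4*pi) = 1.372e-03 m^2

1.372e-03 m^2


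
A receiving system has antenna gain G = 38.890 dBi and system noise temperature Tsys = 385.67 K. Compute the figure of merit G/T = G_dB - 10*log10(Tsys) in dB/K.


G/T = 38.890 - 10*log10(385.67) = 38.890 - 25.86216 = 13.03 dB/K

13.03 dB/K


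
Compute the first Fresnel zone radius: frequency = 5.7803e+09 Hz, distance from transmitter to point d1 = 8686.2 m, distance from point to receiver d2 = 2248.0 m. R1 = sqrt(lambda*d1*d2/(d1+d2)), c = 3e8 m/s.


lambda = c / f = 3.0000e+08 / 5.7803e+09 = 0.05190042 m
R1 = sqrt(0.05190042 * 8686.2 * 2248.0 / (8686.2 + 2248.0)) = 9.627 m

9.627 m


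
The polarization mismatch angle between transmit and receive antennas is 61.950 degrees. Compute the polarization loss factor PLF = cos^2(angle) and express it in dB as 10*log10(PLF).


PLF_linear = cos^2(61.950 deg) = 0.2211274
PLF_dB = 10 * log10(0.2211274) = -6.554 dB

-6.554 dB


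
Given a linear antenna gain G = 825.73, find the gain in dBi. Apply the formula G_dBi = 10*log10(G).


G_dBi = 10 * log10(825.73) = 29.17 dBi

29.17 dBi


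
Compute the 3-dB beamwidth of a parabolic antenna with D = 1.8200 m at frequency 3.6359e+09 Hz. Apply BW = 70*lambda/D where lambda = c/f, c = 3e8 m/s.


lambda = c / f = 3.0000e+08 / 3.6359e+09 = 0.08251052 m
BW = 70 * 0.08251052 / 1.8200 = 3.173 deg

3.173 deg


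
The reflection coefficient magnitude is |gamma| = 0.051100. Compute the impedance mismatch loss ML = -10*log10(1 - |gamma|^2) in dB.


ML = -10 * log10(1 - 0.051100^2) = -10 * log10(0.99738879) = 0.01136 dB

0.01136 dB


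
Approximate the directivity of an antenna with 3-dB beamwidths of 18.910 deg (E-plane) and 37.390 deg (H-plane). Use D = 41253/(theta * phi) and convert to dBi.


D_linear = 41253 / (18.910 * 37.390) = 58.34566
D_dBi = 10 * log10(58.34566) = 17.66 dBi

17.66 dBi


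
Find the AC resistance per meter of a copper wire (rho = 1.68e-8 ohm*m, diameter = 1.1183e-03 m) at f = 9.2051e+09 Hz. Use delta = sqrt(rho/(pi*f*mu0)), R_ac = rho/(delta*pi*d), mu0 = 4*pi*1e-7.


delta = sqrt(1.68e-8 / (pi * 9.2051e+09 * 4*pi*1e-7)) = 6.799242e-07 m
R_ac = 1.68e-8 / (6.799242e-07 * pi * 1.1183e-03) = 7.033 ohm/m

7.033 ohm/m


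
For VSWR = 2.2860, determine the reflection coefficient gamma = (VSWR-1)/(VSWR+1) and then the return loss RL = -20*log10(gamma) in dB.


gamma = (2.2860 - 1) / (2.2860 + 1) = 0.3913573
RL = -20 * log10(0.3913573) = 8.149 dB

8.149 dB


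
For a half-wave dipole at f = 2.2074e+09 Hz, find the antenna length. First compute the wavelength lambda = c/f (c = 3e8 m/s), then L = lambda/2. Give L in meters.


lambda = c / f = 3.0000e+08 / 2.2074e+09 = 0.1359065 m
L = lambda / 2 = 0.1359065 / 2 = 0.06795 m

0.06795 m


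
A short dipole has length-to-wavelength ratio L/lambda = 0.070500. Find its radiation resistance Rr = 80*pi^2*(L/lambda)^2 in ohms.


Rr = 80 * pi^2 * (0.070500)^2 = 80 * 9.869604 * 4.970250e-03 = 3.924 ohm

3.924 ohm


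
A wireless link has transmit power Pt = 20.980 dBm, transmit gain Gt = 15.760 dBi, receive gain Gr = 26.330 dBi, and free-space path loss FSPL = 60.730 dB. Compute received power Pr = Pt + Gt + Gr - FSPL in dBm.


Pr = 20.980 + 15.760 + 26.330 - 60.730 = 2.34 dBm

2.34 dBm


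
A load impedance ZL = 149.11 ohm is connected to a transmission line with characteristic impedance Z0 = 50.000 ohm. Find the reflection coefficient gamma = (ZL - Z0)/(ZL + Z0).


gamma = (149.11 - 50.000) / (149.11 + 50.000) = 0.4978

0.4978


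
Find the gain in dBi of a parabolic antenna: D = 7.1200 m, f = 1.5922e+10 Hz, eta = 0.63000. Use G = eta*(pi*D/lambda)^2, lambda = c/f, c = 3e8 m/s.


lambda = c / f = 3.0000e+08 / 1.5922e+10 = 0.01884185 m
G_linear = 0.63000 * (pi * 7.1200 / 0.01884185)^2 = 887877.8
G_dBi = 10 * log10(887877.8) = 59.48 dBi

59.48 dBi


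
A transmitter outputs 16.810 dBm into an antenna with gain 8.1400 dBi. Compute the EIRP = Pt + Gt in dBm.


EIRP = Pt + Gt = 16.810 + 8.1400 = 24.95 dBm

24.95 dBm


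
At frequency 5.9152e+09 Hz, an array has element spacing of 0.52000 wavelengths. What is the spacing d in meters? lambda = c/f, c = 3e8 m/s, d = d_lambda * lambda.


lambda = c / f = 3.0000e+08 / 5.9152e+09 = 0.05071680 m
d = 0.52000 * 0.05071680 = 0.02637 m

0.02637 m


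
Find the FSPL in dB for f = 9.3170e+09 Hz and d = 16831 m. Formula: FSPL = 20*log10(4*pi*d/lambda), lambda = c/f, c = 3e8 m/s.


lambda = c / f = 3.0000e+08 / 9.3170e+09 = 0.03219921 m
FSPL = 20 * log10(4*pi*16831/0.03219921) = 136.3 dB

136.3 dB


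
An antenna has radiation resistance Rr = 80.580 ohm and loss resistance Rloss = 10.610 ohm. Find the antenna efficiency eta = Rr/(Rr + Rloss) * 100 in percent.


eta = 80.580 / (80.580 + 10.610) * 100 = 88.36%

88.36%


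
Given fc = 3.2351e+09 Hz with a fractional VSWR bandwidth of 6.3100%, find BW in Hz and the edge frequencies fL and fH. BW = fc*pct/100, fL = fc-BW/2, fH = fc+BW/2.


BW = 3.2351e+09 * 6.3100/100 = 2.041348e+08 Hz
fL = 3.2351e+09 - 2.041348e+08/2 = 3.133e+09 Hz
fH = 3.2351e+09 + 2.041348e+08/2 = 3.337e+09 Hz

BW=2.041e+08 Hz, fL=3.133e+09 Hz, fH=3.337e+09 Hz


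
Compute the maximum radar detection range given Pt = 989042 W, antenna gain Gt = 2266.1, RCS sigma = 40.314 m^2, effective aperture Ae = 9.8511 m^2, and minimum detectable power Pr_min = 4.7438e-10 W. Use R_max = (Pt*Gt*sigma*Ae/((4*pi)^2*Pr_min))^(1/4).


R^4 = 989042*2266.1*40.314*9.8511 / ((4*pi)^2 * 4.7438e-10) = 1.188197e+19
R_max = 1.188197e+19^0.25 = 58711 m

58711 m


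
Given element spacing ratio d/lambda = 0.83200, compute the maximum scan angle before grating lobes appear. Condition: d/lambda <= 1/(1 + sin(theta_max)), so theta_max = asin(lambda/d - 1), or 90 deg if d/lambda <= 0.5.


lambda/d - 1 = 1/0.83200 - 1 = 0.2019231
theta_max = asin(0.2019231) = 11.65 deg

11.65 deg


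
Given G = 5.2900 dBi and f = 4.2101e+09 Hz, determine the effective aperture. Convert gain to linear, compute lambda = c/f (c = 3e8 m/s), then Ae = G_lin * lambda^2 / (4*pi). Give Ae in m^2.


lambda = c / f = 3.0000e+08 / 4.2101e+09 = 0.07125721 m
G_linear = 10^(5.2900/10) = 3.380648
Ae = G_linear * lambda^2 / (4*pi) = 3.380648 * 0.07125721^2 / (4*pi) = 1.366e-03 m^2

1.366e-03 m^2


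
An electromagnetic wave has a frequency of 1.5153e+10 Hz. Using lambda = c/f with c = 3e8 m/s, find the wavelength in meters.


lambda = c / f = 3.0000e+08 / 1.5153e+10 = 0.01980 m

0.01980 m


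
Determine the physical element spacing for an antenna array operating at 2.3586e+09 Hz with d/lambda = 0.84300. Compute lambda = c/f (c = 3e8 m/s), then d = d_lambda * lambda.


lambda = c / f = 3.0000e+08 / 2.3586e+09 = 0.1271941 m
d = 0.84300 * 0.1271941 = 0.1072 m

0.1072 m


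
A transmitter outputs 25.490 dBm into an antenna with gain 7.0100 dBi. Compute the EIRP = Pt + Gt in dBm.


EIRP = Pt + Gt = 25.490 + 7.0100 = 32.50 dBm

32.50 dBm


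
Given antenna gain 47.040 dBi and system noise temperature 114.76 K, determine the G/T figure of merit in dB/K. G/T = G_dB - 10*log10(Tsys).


G/T = 47.040 - 10*log10(114.76) = 47.040 - 20.59791 = 26.44 dB/K

26.44 dB/K


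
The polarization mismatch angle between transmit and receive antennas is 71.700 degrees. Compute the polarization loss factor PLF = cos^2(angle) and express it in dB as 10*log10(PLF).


PLF_linear = cos^2(71.700 deg) = 0.09859126
PLF_dB = 10 * log10(0.09859126) = -10.06 dB

-10.06 dB


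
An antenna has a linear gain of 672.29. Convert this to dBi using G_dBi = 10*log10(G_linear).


G_dBi = 10 * log10(672.29) = 28.28 dBi

28.28 dBi


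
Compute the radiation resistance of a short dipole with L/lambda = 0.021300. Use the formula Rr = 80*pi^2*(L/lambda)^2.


Rr = 80 * pi^2 * (0.021300)^2 = 80 * 9.869604 * 4.536900e-04 = 0.3582 ohm

0.3582 ohm


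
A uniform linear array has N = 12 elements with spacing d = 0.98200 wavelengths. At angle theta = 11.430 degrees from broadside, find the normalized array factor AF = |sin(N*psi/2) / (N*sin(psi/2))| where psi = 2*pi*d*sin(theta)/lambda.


psi = 2*pi*0.98200*sin(11.430 deg) = 1.222730 rad
AF = |sin(12*1.222730/2) / (12*sin(1.222730/2))| = 0.1262

0.1262


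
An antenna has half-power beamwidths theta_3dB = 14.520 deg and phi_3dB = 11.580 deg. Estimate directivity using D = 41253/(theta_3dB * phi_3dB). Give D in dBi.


D_linear = 41253 / (14.520 * 11.580) = 245.3468
D_dBi = 10 * log10(245.3468) = 23.90 dBi

23.90 dBi


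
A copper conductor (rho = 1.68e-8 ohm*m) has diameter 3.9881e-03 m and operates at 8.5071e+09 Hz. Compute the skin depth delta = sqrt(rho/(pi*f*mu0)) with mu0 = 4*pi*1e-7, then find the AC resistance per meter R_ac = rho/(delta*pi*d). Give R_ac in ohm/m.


delta = sqrt(1.68e-8 / (pi * 8.5071e+09 * 4*pi*1e-7)) = 7.072680e-07 m
R_ac = 1.68e-8 / (7.072680e-07 * pi * 3.9881e-03) = 1.896 ohm/m

1.896 ohm/m


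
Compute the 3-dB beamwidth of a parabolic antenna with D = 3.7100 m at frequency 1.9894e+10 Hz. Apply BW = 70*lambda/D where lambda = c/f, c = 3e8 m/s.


lambda = c / f = 3.0000e+08 / 1.9894e+10 = 0.01507992 m
BW = 70 * 0.01507992 / 3.7100 = 0.2845 deg

0.2845 deg


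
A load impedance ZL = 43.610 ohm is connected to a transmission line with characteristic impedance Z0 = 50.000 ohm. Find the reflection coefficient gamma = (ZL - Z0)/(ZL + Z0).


gamma = (43.610 - 50.000) / (43.610 + 50.000) = -0.06826

-0.06826


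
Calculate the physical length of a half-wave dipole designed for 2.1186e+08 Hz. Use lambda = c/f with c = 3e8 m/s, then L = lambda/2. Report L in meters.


lambda = c / f = 3.0000e+08 / 2.1186e+08 = 1.416029 m
L = lambda / 2 = 1.416029 / 2 = 0.7080 m

0.7080 m


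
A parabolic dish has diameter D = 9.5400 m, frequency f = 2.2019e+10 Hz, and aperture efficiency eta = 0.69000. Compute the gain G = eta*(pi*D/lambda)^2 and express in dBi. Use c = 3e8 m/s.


lambda = c / f = 3.0000e+08 / 2.2019e+10 = 0.01362460 m
G_linear = 0.69000 * (pi * 9.5400 / 0.01362460)^2 = 3.338859e+06
G_dBi = 10 * log10(3.338859e+06) = 65.24 dBi

65.24 dBi


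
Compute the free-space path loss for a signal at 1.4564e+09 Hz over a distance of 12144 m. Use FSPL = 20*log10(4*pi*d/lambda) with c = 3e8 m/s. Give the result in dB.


lambda = c / f = 3.0000e+08 / 1.4564e+09 = 0.2059874 m
FSPL = 20 * log10(4*pi*12144/0.2059874) = 117.4 dB

117.4 dB
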